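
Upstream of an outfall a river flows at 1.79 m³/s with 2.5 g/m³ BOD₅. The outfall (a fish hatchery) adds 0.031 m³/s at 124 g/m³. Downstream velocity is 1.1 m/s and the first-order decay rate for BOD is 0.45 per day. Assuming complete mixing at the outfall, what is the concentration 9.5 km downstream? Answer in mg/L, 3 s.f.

After complete mixing, C₀ = (0.031·124 + 1.79·2.5) / 1.821 = 4.568 mg/L.
Travel time t = 9500 m / 1.1 m/s = 8636 s = 0.09996 d.
C = 4.568·exp(−0.45·0.09996) = 4.568·0.956 = 4.367 mg/L.

4.37 mg/L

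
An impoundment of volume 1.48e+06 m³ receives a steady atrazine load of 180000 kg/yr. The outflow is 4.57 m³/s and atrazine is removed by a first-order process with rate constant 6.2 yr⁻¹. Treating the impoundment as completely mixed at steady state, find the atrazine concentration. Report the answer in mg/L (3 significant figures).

Outflow Q = 4.57 m³/s × 3.156e+07 s/yr = 1.442e+08 m³/yr.
Steady-state CSTR mass balance: W = Q·C + k·V·C, so C = W/(Q + kV).
Q + kV = 1.442e+08 + 6.2·1.48e+06 = 1.534e+08 m³/yr.
C = 180000/1.534e+08 = 0.001173 kg/m³ = 1.173 mg/L.

1.17 mg/L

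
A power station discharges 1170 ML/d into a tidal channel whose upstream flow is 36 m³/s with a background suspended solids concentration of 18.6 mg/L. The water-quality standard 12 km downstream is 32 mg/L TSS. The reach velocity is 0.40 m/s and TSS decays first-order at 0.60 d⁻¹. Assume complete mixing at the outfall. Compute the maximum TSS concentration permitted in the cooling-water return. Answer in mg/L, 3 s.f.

94.7 mg/L

1170 ML/d = 13.54 m³/s.
Travel time to the compliance point: t = 1.2e+04/0.40 = 3e+04 s = 0.3472 d; decay factor exp(−0.60·0.3472) = 0.8119.
So the concentration just after mixing may be at most 32/0.8119 = 39.41 mg/L.
Mass balance: 39.41·49.54 = 13.54·Cₑ + 36·18.6.
Cₑ = (1953 − 669.6) / 13.54 = 94.74 mg/L.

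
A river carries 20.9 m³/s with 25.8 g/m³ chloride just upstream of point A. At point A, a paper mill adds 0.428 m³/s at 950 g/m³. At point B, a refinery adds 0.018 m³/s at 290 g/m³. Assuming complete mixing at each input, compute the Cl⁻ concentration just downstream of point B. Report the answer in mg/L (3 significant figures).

After input A: C = (20.9·25.8 + 0.428·950) / 21.33 = 44.35 mg/L.
After input B: C = (21.33·44.35 + 0.018·290) / 21.35 = 44.55 mg/L.

44.6 mg/L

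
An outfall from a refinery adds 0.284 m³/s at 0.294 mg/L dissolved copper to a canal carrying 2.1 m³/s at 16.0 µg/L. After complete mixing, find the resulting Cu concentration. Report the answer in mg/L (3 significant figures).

0.0491 mg/L

16.0 µg/L = 0.016 mg/L.
Conservation of mass across the mixing zone: C = (0.284·0.294 + 2.1·0.016) / (0.284 + 2.1) = 0.1171/2.384 = 0.04912 mg/L.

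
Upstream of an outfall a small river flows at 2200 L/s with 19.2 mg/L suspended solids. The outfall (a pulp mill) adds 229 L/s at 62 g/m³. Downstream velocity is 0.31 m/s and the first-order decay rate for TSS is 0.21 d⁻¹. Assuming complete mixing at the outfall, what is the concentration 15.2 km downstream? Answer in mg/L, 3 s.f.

229 L/s = 0.229 m³/s.
2200 L/s = 2.2 m³/s.
After complete mixing, C₀ = (0.229·62 + 2.2·19.2) / 2.429 = 23.24 mg/L.
Travel time t = 1.52e+04 m / 0.31 m/s = 4.903e+04 s = 0.5675 d.
C = 23.24·exp(−0.21·0.5675) = 23.24·0.8877 = 20.62 mg/L.

20.6 mg/L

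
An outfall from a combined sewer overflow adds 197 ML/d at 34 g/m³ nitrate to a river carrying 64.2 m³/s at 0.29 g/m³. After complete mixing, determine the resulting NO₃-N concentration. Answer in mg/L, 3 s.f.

197 ML/d = 2.28 m³/s.
By mass balance at complete mixing, C = (2.28·34 + 64.2·0.29) / (2.28 + 64.2) = 96.14/66.48 = 1.446 mg/L.

1.45 mg/L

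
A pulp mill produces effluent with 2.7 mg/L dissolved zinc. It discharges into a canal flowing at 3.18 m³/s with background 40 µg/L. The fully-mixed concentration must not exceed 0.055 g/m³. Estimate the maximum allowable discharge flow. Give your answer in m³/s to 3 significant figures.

40 µg/L = 0.04 mg/L.
Mass balance at complete mixing: C_std·(Q_w + Q_r) = Q_w·C_e + Q_r·C_b.
Rearranging, Q_w = Q_r·(C_std − C_b)/(C_e − C_std) = 3.18·(0.055 − 0.04) / (2.7 − 0.055) = 0.01803 m³/s.

0.0180 m³/s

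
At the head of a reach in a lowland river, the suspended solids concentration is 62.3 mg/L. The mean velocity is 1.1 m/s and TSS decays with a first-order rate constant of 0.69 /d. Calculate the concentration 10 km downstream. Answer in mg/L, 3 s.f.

57.9 mg/L

Travel time t = 10 km / 1.1 m/s = 1e+04/1.1 = 9091 s = 0.1052 d.
First-order decay: C = 62.3·exp(−0.69·0.1052) = 62.3·0.93 = 57.94 mg/L.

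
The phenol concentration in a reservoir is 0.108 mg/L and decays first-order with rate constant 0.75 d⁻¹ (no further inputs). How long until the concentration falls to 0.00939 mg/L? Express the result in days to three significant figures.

3.26 d

t = ln(C₀/C)/k = ln(0.108/0.00939)/0.75 = 2.442/0.75 = 3.257 d.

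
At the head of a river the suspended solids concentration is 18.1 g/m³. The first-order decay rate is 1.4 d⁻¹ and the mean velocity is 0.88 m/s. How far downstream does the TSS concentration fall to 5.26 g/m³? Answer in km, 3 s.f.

67.1 km

From C = C₀·e^(−kt), t = ln(C₀/C)/k = ln(18.1/5.26)/1.4 = 1.236/1.4 = 0.8827 d.
Distance = v·t = 0.88 m/s × 7.627e+04 s = 6.711e+04 m = 67.11 km.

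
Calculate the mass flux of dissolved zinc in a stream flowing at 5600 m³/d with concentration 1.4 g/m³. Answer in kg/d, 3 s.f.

5600 m³/d = 0.06481 m³/s.
Mass flux = Q·C = 0.06481 m³/s × 1.4 g/m³ = 0.09074 g/s.
= 0.09074 g/s × 86.4 = 7.84 kg/d.

7.84 kg/d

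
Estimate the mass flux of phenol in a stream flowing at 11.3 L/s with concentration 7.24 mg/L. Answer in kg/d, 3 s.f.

11.3 L/s = 0.0113 m³/s.
Mass flux = Q·C = 0.0113 m³/s × 7.24 g/m³ = 0.08181 g/s.
= 0.08181 g/s × 86.4 = 7.069 kg/d.

7.07 kg/d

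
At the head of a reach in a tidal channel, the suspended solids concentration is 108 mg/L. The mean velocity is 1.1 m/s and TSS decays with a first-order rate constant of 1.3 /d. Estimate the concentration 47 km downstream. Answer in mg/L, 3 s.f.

56.8 mg/L

Travel time t = 47 km / 1.1 m/s = 4.7e+04/1.1 = 4.273e+04 s = 0.4945 d.
First-order decay: C = 108·exp(−1.3·0.4945) = 108·0.5258 = 56.78 mg/L.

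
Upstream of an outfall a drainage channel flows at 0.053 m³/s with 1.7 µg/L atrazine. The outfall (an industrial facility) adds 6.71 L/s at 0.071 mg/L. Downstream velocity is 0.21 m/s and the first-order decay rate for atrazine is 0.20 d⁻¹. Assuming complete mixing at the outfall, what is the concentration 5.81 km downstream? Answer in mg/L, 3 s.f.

0.00890 mg/L

6.71 L/s = 0.00671 m³/s.
1.7 µg/L = 0.0017 mg/L.
After complete mixing, C₀ = (0.00671·0.071 + 0.053·0.0017) / 0.05971 = 0.009488 mg/L.
Travel time t = 5810 m / 0.21 m/s = 2.767e+04 s = 0.3202 d.
C = 0.009488·exp(−0.20·0.3202) = 0.009488·0.938 = 0.008899 mg/L.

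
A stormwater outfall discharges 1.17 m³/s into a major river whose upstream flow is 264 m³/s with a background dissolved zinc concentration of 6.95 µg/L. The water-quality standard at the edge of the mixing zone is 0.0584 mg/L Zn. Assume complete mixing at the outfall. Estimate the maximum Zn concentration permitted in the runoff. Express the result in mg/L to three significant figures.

11.7 mg/L

6.95 µg/L = 0.00695 mg/L.
Mass balance: 0.0584·265.2 = 1.17·Cₑ + 264·0.00695.
Cₑ = (15.49 − 1.835) / 1.17 = 11.67 mg/L.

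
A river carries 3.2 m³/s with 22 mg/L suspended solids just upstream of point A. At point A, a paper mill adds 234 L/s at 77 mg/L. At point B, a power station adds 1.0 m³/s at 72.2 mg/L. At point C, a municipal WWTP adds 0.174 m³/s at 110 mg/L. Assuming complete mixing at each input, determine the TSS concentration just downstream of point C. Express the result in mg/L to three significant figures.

39.0 mg/L

234 L/s = 0.234 m³/s.
After input A: C = (3.2·22 + 0.234·77) / 3.434 = 25.75 mg/L.
After input B: C = (3.434·25.75 + 1·72.2) / 4.434 = 36.22 mg/L.
After input C: C = (4.434·36.22 + 0.174·110) / 4.608 = 39.01 mg/L.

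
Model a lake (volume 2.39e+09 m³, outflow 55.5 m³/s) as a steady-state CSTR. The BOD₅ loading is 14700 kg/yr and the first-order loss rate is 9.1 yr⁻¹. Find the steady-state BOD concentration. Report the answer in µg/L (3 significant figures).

0.626 µg/L

Outflow Q = 55.5 m³/s × 3.156e+07 s/yr = 1.751e+09 m³/yr.
Steady-state CSTR mass balance: W = Q·C + k·V·C, so C = W/(Q + kV).
Q + kV = 1.751e+09 + 9.1·2.39e+09 = 2.35e+10 m³/yr.
C = 14700/2.35e+10 = 6.255e-07 kg/m³ = 0.0006255 mg/L = 0.6255 µg/L.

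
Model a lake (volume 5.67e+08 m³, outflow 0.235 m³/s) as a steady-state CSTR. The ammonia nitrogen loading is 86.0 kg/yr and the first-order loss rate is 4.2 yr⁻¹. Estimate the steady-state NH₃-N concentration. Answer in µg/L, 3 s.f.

0.0360 µg/L

Outflow Q = 0.235 m³/s × 3.156e+07 s/yr = 7.416e+06 m³/yr.
Steady-state CSTR mass balance: W = Q·C + k·V·C, so C = W/(Q + kV).
Q + kV = 7.416e+06 + 4.2·5.67e+08 = 2.389e+09 m³/yr.
C = 86.0/2.389e+09 = 3.6e-08 kg/m³ = 3.6e-05 mg/L = 0.036 µg/L.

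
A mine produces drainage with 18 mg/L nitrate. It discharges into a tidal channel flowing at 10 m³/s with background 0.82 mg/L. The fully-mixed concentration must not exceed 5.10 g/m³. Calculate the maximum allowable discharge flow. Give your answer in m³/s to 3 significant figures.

3.32 m³/s

Mass balance at complete mixing: C_std·(Q_w + Q_r) = Q_w·C_e + Q_r·C_b.
Rearranging, Q_w = Q_r·(C_std − C_b)/(C_e − C_std) = 10·(5.1 − 0.82) / (18 − 5.1) = 3.318 m³/s.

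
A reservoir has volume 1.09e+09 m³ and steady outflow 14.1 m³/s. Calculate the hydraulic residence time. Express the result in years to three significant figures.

2.45 yr

Q = 14.1 m³/s × 3.156e+07 s/yr = 4.45e+08 m³/yr.
Hydraulic residence time τ = V/Q = 1.09e+09/4.45e+08 = 2.45 yr.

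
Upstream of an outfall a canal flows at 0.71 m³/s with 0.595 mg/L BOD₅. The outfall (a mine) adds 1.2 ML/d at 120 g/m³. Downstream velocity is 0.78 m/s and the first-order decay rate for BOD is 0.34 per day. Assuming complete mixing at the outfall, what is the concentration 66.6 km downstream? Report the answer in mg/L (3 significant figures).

1.2 ML/d = 0.01389 m³/s.
After complete mixing, C₀ = (0.01389·120 + 0.71·0.595) / 0.7239 = 2.886 mg/L.
Travel time t = 6.66e+04 m / 0.78 m/s = 8.538e+04 s = 0.9882 d.
C = 2.886·exp(−0.34·0.9882) = 2.886·0.7146 = 2.062 mg/L.

2.06 mg/L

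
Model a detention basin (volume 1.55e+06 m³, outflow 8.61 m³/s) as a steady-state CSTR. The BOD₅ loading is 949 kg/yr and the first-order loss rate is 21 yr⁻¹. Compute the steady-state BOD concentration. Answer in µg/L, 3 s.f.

3.12 µg/L

Outflow Q = 8.61 m³/s × 3.156e+07 s/yr = 2.717e+08 m³/yr.
Steady-state CSTR mass balance: W = Q·C + k·V·C, so C = W/(Q + kV).
Q + kV = 2.717e+08 + 21·1.55e+06 = 3.043e+08 m³/yr.
C = 949/3.043e+08 = 3.119e-06 kg/m³ = 0.003119 mg/L = 3.119 µg/L.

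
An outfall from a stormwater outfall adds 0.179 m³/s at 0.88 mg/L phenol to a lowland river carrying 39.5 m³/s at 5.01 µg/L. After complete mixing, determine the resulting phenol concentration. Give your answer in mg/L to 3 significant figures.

0.00896 mg/L

5.01 µg/L = 0.00501 mg/L.
By mass balance at complete mixing, C = (0.179·0.88 + 39.5·0.00501) / (0.179 + 39.5) = 0.3554/39.68 = 0.008957 mg/L.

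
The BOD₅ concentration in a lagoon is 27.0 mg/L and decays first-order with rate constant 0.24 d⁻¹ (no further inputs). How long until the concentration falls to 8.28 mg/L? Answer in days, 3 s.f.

4.92 d

t = ln(C₀/C)/k = ln(27.0/8.28)/0.24 = 1.182/0.24 = 4.925 d.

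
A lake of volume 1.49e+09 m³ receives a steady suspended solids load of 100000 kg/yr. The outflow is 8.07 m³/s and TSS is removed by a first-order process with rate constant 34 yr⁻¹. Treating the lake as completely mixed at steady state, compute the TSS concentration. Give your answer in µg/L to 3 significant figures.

1.96 µg/L

Outflow Q = 8.07 m³/s × 3.156e+07 s/yr = 2.547e+08 m³/yr.
Steady-state CSTR mass balance: W = Q·C + k·V·C, so C = W/(Q + kV).
Q + kV = 2.547e+08 + 34·1.49e+09 = 5.091e+10 m³/yr.
C = 100000/5.091e+10 = 1.964e-06 kg/m³ = 0.001964 mg/L = 1.964 µg/L.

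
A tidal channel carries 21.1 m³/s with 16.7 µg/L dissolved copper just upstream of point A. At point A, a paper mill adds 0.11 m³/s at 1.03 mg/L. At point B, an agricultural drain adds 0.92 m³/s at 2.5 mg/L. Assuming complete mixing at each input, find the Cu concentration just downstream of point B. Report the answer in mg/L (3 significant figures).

0.125 mg/L

16.7 µg/L = 0.0167 mg/L.
After input A: C = (21.1·0.0167 + 0.11·1.03) / 21.21 = 0.02196 mg/L.
After input B: C = (21.21·0.02196 + 0.92·2.5) / 22.13 = 0.125 mg/L.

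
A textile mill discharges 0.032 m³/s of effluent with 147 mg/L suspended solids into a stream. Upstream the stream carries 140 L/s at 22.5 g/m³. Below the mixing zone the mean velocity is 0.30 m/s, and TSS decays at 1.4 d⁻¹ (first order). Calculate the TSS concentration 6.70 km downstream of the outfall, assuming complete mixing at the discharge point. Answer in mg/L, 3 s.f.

31.8 mg/L

140 L/s = 0.14 m³/s.
After complete mixing, C₀ = (0.032·147 + 0.14·22.5) / 0.172 = 45.66 mg/L.
Travel time t = 6700 m / 0.30 m/s = 2.233e+04 s = 0.2585 d.
C = 45.66·exp(−1.4·0.2585) = 45.66·0.6964 = 31.8 mg/L.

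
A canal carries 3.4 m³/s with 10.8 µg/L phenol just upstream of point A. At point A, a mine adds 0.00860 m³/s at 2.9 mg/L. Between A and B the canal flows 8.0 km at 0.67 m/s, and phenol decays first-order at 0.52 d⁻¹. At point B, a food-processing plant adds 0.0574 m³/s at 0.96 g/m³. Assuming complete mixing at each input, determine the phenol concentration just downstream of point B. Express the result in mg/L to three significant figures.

0.0325 mg/L

10.8 µg/L = 0.0108 mg/L.
After input A: C = (3.4·0.0108 + 0.0086·2.9) / 3.409 = 0.01809 mg/L.
Over the 8.0 km reach to input B (t = 1.194e+04 s = 0.1382 d), decay gives C = 0.01809·exp(−0.52·0.1382) = 0.01684 mg/L.
After input B: C = (3.409·0.01684 + 0.0574·0.96) / 3.466 = 0.03245 mg/L.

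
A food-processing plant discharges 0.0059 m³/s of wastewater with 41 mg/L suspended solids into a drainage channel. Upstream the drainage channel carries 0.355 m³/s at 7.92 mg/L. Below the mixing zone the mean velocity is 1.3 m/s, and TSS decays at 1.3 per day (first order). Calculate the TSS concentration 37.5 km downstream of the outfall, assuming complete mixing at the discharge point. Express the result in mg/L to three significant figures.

After complete mixing, C₀ = (0.0059·41 + 0.355·7.92) / 0.3609 = 8.461 mg/L.
Travel time t = 3.75e+04 m / 1.3 m/s = 2.885e+04 s = 0.3339 d.
C = 8.461·exp(−1.3·0.3339) = 8.461·0.6479 = 5.482 mg/L.

5.48 mg/L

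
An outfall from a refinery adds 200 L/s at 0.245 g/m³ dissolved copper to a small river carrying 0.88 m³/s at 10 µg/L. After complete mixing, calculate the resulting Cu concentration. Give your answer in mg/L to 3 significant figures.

200 L/s = 0.2 m³/s.
10 µg/L = 0.01 mg/L.
Flow-weighted mixing gives C = (0.2·0.245 + 0.88·0.01) / (0.2 + 0.88) = 0.0578/1.08 = 0.05352 mg/L.

0.0535 mg/L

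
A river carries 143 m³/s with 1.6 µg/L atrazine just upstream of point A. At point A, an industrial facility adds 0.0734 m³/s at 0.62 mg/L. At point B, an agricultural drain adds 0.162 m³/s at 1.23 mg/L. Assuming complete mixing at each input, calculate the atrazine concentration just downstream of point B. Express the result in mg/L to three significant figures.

0.00331 mg/L

1.6 µg/L = 0.0016 mg/L.
After input A: C = (143·0.0016 + 0.0734·0.62) / 143.1 = 0.001917 mg/L.
After input B: C = (143.1·0.001917 + 0.162·1.23) / 143.2 = 0.003306 mg/L.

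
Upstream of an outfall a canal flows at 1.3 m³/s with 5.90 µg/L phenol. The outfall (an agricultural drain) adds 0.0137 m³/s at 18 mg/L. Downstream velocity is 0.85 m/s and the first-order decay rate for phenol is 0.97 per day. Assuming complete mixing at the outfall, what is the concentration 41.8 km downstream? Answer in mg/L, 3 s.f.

5.90 µg/L = 0.0059 mg/L.
After complete mixing, C₀ = (0.0137·18 + 1.3·0.0059) / 1.314 = 0.1936 mg/L.
Travel time t = 4.18e+04 m / 0.85 m/s = 4.918e+04 s = 0.5692 d.
C = 0.1936·exp(−0.97·0.5692) = 0.1936·0.5757 = 0.1114 mg/L.

0.111 mg/L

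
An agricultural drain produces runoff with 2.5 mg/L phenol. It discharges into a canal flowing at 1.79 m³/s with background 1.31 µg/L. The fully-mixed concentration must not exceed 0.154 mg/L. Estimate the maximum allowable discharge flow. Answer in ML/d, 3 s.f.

1.31 µg/L = 0.00131 mg/L.
Mass balance at complete mixing: C_std·(Q_w + Q_r) = Q_w·C_e + Q_r·C_b.
Rearranging, Q_w = Q_r·(C_std − C_b)/(C_e − C_std) = 1.79·(0.154 − 0.00131) / (2.5 − 0.154) = 0.1165 m³/s.
= 10.07 ML/d.

10.1 ML/d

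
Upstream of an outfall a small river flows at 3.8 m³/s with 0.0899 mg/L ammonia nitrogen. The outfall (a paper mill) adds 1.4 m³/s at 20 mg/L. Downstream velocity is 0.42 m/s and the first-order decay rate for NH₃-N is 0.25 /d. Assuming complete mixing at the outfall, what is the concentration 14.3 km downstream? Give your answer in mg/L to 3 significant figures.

After complete mixing, C₀ = (1.4·20 + 3.8·0.0899) / 5.2 = 5.45 mg/L.
Travel time t = 1.43e+04 m / 0.42 m/s = 3.405e+04 s = 0.3941 d.
C = 5.45·exp(−0.25·0.3941) = 5.45·0.9062 = 4.939 mg/L.

4.94 mg/L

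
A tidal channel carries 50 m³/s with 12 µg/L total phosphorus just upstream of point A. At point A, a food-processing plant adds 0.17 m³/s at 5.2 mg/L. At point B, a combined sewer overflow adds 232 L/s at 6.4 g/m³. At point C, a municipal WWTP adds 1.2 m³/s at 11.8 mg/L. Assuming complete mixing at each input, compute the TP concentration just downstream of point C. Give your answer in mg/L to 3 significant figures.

12 µg/L = 0.012 mg/L.
After input A: C = (50·0.012 + 0.17·5.2) / 50.17 = 0.02958 mg/L.
232 L/s = 0.232 m³/s.
After input B: C = (50.17·0.02958 + 0.232·6.4) / 50.4 = 0.0589 mg/L.
After input C: C = (50.4·0.0589 + 1.2·11.8) / 51.6 = 0.3319 mg/L.

0.332 mg/L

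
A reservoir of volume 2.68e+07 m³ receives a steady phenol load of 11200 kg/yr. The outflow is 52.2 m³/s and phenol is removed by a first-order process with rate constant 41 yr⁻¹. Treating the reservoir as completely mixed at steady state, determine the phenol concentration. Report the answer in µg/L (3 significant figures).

4.08 µg/L

Outflow Q = 52.2 m³/s × 3.156e+07 s/yr = 1.647e+09 m³/yr.
Steady-state CSTR mass balance: W = Q·C + k·V·C, so C = W/(Q + kV).
Q + kV = 1.647e+09 + 41·2.68e+07 = 2.746e+09 m³/yr.
C = 11200/2.746e+09 = 4.079e-06 kg/m³ = 0.004079 mg/L = 4.079 µg/L.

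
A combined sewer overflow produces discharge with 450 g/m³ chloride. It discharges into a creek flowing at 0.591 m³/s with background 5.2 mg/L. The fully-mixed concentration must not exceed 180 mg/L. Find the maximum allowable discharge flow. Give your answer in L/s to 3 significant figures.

383 L/s

Mass balance at complete mixing: C_std·(Q_w + Q_r) = Q_w·C_e + Q_r·C_b.
Rearranging, Q_w = Q_r·(C_std − C_b)/(C_e − C_std) = 0.591·(180 − 5.2) / (450 − 180) = 0.3826 m³/s.
= 382.6 L/s.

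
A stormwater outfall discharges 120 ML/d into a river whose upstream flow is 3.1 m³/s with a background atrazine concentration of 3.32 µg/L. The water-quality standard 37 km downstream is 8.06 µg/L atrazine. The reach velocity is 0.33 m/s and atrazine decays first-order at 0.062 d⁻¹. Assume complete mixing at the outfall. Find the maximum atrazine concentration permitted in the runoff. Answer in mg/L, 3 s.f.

0.0208 mg/L

120 ML/d = 1.389 m³/s.
3.32 µg/L = 0.00332 mg/L.
8.06 µg/L = 0.00806 mg/L.
Travel time to the compliance point: t = 3.7e+04/0.33 = 1.121e+05 s = 1.298 d; decay factor exp(−0.062·1.298) = 0.9227.
So the concentration just after mixing may be at most 0.00806/0.9227 = 0.008735 mg/L.
Mass balance: 0.008735·4.489 = 1.389·Cₑ + 3.1·0.00332.
Cₑ = (0.03921 − 0.01029) / 1.389 = 0.02082 mg/L.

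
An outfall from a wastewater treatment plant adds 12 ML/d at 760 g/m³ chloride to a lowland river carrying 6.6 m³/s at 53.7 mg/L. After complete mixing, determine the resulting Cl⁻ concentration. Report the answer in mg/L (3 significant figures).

68.3 mg/L

12 ML/d = 0.1389 m³/s.
Conservation of mass across the mixing zone: C = (0.1389·760 + 6.6·53.7) / (0.1389 + 6.6) = 460/6.739 = 68.26 mg/L.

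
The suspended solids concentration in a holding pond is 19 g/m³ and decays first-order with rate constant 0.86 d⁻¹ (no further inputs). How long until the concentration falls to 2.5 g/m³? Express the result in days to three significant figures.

2.36 d

t = ln(C₀/C)/k = ln(19/2.5)/0.86 = 2.028/0.86 = 2.358 d.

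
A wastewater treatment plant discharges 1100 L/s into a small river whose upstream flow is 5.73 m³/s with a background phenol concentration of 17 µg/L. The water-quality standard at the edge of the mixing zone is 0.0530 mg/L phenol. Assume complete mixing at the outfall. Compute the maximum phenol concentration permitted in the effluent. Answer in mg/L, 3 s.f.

0.241 mg/L

1100 L/s = 1.1 m³/s.
17 µg/L = 0.017 mg/L.
Mass balance: 0.053·6.83 = 1.1·Cₑ + 5.73·0.017.
Cₑ = (0.362 − 0.09741) / 1.1 = 0.2405 mg/L.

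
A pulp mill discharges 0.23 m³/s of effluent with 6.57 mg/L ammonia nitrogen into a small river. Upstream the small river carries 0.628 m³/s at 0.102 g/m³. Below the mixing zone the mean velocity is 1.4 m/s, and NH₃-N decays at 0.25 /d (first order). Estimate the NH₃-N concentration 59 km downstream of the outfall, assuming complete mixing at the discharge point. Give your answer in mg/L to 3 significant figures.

After complete mixing, C₀ = (0.23·6.57 + 0.628·0.102) / 0.858 = 1.836 mg/L.
Travel time t = 5.9e+04 m / 1.4 m/s = 4.214e+04 s = 0.4878 d.
C = 1.836·exp(−0.25·0.4878) = 1.836·0.8852 = 1.625 mg/L.

1.63 mg/L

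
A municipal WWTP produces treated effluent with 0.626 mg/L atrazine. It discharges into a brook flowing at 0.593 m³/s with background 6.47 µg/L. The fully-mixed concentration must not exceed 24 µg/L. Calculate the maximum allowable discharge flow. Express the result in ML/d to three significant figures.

1.49 ML/d

6.47 µg/L = 0.00647 mg/L.
24 µg/L = 0.024 mg/L.
Mass balance at complete mixing: C_std·(Q_w + Q_r) = Q_w·C_e + Q_r·C_b.
Rearranging, Q_w = Q_r·(C_std − C_b)/(C_e − C_std) = 0.593·(0.024 − 0.00647) / (0.626 − 0.024) = 0.01727 m³/s.
= 1.492 ML/d.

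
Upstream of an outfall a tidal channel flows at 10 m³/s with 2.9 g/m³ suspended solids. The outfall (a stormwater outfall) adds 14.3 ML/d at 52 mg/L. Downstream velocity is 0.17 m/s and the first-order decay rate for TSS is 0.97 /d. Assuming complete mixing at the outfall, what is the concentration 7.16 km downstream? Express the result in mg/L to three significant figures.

14.3 ML/d = 0.1655 m³/s.
After complete mixing, C₀ = (0.1655·52 + 10·2.9) / 10.17 = 3.699 mg/L.
Travel time t = 7160 m / 0.17 m/s = 4.212e+04 s = 0.4875 d.
C = 3.699·exp(−0.97·0.4875) = 3.699·0.6232 = 2.306 mg/L.

2.31 mg/L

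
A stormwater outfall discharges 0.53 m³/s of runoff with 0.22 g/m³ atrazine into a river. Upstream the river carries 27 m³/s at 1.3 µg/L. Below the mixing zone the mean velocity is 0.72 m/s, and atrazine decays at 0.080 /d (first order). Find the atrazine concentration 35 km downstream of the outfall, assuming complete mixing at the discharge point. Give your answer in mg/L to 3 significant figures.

1.3 µg/L = 0.0013 mg/L.
After complete mixing, C₀ = (0.53·0.22 + 27·0.0013) / 27.53 = 0.00551 mg/L.
Travel time t = 3.5e+04 m / 0.72 m/s = 4.861e+04 s = 0.5626 d.
C = 0.00551·exp(−0.080·0.5626) = 0.00551·0.956 = 0.005268 mg/L.

0.00527 mg/L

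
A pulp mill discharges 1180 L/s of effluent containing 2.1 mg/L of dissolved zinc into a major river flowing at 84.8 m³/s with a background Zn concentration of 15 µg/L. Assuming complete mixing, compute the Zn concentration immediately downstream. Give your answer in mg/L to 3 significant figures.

1180 L/s = 1.18 m³/s.
15 µg/L = 0.015 mg/L.
By mass balance at complete mixing, C = (1.18·2.1 + 84.8·0.015) / (1.18 + 84.8) = 3.75/85.98 = 0.04361 mg/L.

0.0436 mg/L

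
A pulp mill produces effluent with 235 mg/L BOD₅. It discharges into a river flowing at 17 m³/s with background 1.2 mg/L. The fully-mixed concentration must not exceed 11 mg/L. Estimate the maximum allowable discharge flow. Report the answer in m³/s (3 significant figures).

0.744 m³/s

Mass balance at complete mixing: C_std·(Q_w + Q_r) = Q_w·C_e + Q_r·C_b.
Rearranging, Q_w = Q_r·(C_std − C_b)/(C_e − C_std) = 17·(11 − 1.2) / (235 − 11) = 0.7438 m³/s.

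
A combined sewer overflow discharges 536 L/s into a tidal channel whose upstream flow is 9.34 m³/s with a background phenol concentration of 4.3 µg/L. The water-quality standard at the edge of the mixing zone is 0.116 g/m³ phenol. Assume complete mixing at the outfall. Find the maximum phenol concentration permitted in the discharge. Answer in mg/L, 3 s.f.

536 L/s = 0.536 m³/s.
4.3 µg/L = 0.0043 mg/L.
Mass balance: 0.116·9.876 = 0.536·Cₑ + 9.34·0.0043.
Cₑ = (1.146 − 0.04016) / 0.536 = 2.062 mg/L.

2.06 mg/L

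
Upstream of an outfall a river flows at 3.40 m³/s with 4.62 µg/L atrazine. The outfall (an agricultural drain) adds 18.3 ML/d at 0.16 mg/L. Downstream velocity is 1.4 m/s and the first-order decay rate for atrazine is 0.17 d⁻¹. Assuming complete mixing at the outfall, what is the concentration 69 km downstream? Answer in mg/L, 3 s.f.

18.3 ML/d = 0.2118 m³/s.
4.62 µg/L = 0.00462 mg/L.
After complete mixing, C₀ = (0.2118·0.16 + 3.4·0.00462) / 3.612 = 0.01373 mg/L.
Travel time t = 6.9e+04 m / 1.4 m/s = 4.929e+04 s = 0.5704 d.
C = 0.01373·exp(−0.17·0.5704) = 0.01373·0.9076 = 0.01246 mg/L.

0.0125 mg/L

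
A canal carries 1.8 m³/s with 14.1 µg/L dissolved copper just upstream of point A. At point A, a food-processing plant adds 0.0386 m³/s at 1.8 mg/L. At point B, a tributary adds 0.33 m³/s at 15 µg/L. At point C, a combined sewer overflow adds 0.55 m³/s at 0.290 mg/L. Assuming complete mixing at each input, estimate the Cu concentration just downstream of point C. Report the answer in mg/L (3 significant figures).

14.1 µg/L = 0.0141 mg/L.
After input A: C = (1.8·0.0141 + 0.0386·1.8) / 1.839 = 0.05159 mg/L.
15 µg/L = 0.015 mg/L.
After input B: C = (1.839·0.05159 + 0.33·0.015) / 2.169 = 0.04603 mg/L.
After input C: C = (2.169·0.04603 + 0.55·0.29) / 2.719 = 0.09538 mg/L.

0.0954 mg/L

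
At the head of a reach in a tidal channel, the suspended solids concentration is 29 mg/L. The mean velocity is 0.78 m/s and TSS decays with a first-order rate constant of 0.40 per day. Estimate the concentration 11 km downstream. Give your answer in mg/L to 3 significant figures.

27.2 mg/L

Travel time t = 11 km / 0.78 m/s = 1.1e+04/0.78 = 1.41e+04 s = 0.1632 d.
First-order decay: C = 29·exp(−0.40·0.1632) = 29·0.9368 = 27.17 mg/L.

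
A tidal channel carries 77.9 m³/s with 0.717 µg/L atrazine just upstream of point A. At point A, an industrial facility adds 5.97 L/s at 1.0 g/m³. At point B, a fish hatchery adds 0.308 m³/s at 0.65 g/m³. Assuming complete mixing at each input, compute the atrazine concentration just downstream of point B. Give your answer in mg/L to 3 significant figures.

0.717 µg/L = 0.000717 mg/L.
5.97 L/s = 0.00597 m³/s.
After input A: C = (77.9·0.000717 + 0.00597·1) / 77.91 = 0.0007936 mg/L.
After input B: C = (77.91·0.0007936 + 0.308·0.65) / 78.21 = 0.00335 mg/L.

0.00335 mg/L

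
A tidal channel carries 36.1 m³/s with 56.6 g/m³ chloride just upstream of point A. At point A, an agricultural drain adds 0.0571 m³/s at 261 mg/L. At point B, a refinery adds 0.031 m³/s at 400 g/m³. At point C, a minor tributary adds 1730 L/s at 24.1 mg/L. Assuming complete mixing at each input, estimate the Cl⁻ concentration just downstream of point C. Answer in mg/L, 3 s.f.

After input A: C = (36.1·56.6 + 0.0571·261) / 36.16 = 56.92 mg/L.
After input B: C = (36.16·56.92 + 0.031·400) / 36.19 = 57.22 mg/L.
1730 L/s = 1.73 m³/s.
After input C: C = (36.19·57.22 + 1.73·24.1) / 37.92 = 55.71 mg/L.

55.7 mg/L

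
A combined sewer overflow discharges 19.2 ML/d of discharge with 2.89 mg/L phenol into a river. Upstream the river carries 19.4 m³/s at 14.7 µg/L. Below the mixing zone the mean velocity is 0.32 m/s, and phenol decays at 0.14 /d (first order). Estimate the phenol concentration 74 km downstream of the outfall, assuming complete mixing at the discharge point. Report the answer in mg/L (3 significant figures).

19.2 ML/d = 0.2222 m³/s.
14.7 µg/L = 0.0147 mg/L.
After complete mixing, C₀ = (0.2222·2.89 + 19.4·0.0147) / 19.62 = 0.04726 mg/L.
Travel time t = 7.4e+04 m / 0.32 m/s = 2.312e+05 s = 2.677 d.
C = 0.04726·exp(−0.14·2.677) = 0.04726·0.6875 = 0.03249 mg/L.

0.0325 mg/L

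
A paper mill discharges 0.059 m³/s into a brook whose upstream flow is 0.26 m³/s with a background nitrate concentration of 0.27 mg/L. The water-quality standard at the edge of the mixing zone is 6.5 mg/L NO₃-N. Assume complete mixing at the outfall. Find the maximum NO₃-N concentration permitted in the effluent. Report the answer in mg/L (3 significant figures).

34.0 mg/L

Mass balance: 6.5·0.319 = 0.059·Cₑ + 0.26·0.27.
Cₑ = (2.074 − 0.0702) / 0.059 = 33.95 mg/L.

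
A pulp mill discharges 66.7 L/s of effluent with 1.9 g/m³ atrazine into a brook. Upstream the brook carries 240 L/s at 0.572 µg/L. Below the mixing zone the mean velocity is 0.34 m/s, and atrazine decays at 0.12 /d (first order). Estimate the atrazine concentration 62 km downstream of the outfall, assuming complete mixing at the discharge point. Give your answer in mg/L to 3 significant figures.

66.7 L/s = 0.0667 m³/s.
240 L/s = 0.24 m³/s.
0.572 µg/L = 0.000572 mg/L.
After complete mixing, C₀ = (0.0667·1.9 + 0.24·0.000572) / 0.3067 = 0.4137 mg/L.
Travel time t = 6.2e+04 m / 0.34 m/s = 1.824e+05 s = 2.111 d.
C = 0.4137·exp(−0.12·2.111) = 0.4137·0.7763 = 0.3211 mg/L.

0.321 mg/L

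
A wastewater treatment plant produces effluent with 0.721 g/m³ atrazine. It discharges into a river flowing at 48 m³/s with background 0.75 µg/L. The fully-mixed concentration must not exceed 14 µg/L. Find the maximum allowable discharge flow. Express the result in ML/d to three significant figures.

0.75 µg/L = 0.00075 mg/L.
14 µg/L = 0.014 mg/L.
Mass balance at complete mixing: C_std·(Q_w + Q_r) = Q_w·C_e + Q_r·C_b.
Rearranging, Q_w = Q_r·(C_std − C_b)/(C_e − C_std) = 48·(0.014 − 0.00075) / (0.721 − 0.014) = 0.8996 m³/s.
= 77.72 ML/d.

77.7 ML/d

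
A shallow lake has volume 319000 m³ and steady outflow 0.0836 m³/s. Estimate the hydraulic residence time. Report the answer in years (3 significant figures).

Q = 0.0836 m³/s × 3.156e+07 s/yr = 2.638e+06 m³/yr.
Hydraulic residence time τ = V/Q = 319000/2.638e+06 = 0.1209 yr.

0.121 yr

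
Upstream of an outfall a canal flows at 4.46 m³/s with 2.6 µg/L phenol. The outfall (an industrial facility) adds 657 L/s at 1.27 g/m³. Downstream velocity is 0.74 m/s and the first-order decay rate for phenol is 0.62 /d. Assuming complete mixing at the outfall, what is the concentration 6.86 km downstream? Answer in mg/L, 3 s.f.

0.155 mg/L

657 L/s = 0.657 m³/s.
2.6 µg/L = 0.0026 mg/L.
After complete mixing, C₀ = (0.657·1.27 + 4.46·0.0026) / 5.117 = 0.1653 mg/L.
Travel time t = 6860 m / 0.74 m/s = 9270 s = 0.1073 d.
C = 0.1653·exp(−0.62·0.1073) = 0.1653·0.9356 = 0.1547 mg/L.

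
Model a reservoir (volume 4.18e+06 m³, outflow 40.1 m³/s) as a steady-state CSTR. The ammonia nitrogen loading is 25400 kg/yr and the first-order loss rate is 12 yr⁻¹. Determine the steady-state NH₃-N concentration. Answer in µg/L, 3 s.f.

Outflow Q = 40.1 m³/s × 3.156e+07 s/yr = 1.265e+09 m³/yr.
Steady-state CSTR mass balance: W = Q·C + k·V·C, so C = W/(Q + kV).
Q + kV = 1.265e+09 + 12·4.18e+06 = 1.316e+09 m³/yr.
C = 25400/1.316e+09 = 1.931e-05 kg/m³ = 0.01931 mg/L = 19.31 µg/L.

19.3 µg/L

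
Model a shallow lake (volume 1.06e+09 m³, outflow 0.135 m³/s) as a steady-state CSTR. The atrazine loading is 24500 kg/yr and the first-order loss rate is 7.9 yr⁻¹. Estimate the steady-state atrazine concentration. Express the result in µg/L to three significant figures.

Outflow Q = 0.135 m³/s × 3.156e+07 s/yr = 4.26e+06 m³/yr.
Steady-state CSTR mass balance: W = Q·C + k·V·C, so C = W/(Q + kV).
Q + kV = 4.26e+06 + 7.9·1.06e+09 = 8.378e+09 m³/yr.
C = 24500/8.378e+09 = 2.924e-06 kg/m³ = 0.002924 mg/L = 2.924 µg/L.

2.92 µg/L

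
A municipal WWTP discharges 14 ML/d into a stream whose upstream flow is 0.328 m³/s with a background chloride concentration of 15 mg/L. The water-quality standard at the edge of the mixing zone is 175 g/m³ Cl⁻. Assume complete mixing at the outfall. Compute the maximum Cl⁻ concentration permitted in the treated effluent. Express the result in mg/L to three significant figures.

14 ML/d = 0.162 m³/s.
Mass balance: 175·0.49 = 0.162·Cₑ + 0.328·15.
Cₑ = (85.76 − 4.92) / 0.162 = 498.9 mg/L.

499 mg/L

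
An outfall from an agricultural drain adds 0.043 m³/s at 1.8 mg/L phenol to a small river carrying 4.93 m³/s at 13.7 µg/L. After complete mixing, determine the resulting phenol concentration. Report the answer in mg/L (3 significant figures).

0.0291 mg/L

13.7 µg/L = 0.0137 mg/L.
Flow-weighted mixing gives C = (0.043·1.8 + 4.93·0.0137) / (0.043 + 4.93) = 0.1449/4.973 = 0.02915 mg/L.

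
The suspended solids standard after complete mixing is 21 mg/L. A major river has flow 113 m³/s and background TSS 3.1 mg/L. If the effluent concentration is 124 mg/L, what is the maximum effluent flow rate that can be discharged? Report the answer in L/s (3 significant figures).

Mass balance at complete mixing: C_std·(Q_w + Q_r) = Q_w·C_e + Q_r·C_b.
Rearranging, Q_w = Q_r·(C_std − C_b)/(C_e − C_std) = 113·(21 − 3.1) / (124 − 21) = 19.64 m³/s.
= 1.964e+04 L/s.

19600 L/s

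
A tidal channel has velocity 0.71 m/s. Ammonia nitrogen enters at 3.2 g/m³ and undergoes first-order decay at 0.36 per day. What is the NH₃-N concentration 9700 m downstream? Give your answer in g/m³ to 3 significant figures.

Travel time t = 9700 m / 0.71 m/s = 9700/0.71 = 1.366e+04 s = 0.1581 d.
First-order decay: C = 3.2·exp(−0.36·0.1581) = 3.2·0.9447 = 3.023 g/m³.

3.02 g/m³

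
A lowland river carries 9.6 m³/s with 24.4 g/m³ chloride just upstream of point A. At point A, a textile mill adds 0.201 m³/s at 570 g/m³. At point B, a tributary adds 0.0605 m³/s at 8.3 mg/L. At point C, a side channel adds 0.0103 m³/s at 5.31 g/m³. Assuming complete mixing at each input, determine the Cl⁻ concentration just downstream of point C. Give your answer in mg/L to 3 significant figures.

After input A: C = (9.6·24.4 + 0.201·570) / 9.801 = 35.59 mg/L.
After input B: C = (9.801·35.59 + 0.0605·8.3) / 9.861 = 35.42 mg/L.
After input C: C = (9.861·35.42 + 0.0103·5.31) / 9.872 = 35.39 mg/L.

35.4 mg/L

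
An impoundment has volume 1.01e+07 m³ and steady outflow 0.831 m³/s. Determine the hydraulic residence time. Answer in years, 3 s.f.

0.385 yr

Q = 0.831 m³/s × 3.156e+07 s/yr = 2.622e+07 m³/yr.
Hydraulic residence time τ = V/Q = 1.01e+07/2.622e+07 = 0.3851 yr.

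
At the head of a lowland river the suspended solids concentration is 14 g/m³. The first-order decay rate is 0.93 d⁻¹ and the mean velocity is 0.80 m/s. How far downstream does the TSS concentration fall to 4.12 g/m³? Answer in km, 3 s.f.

From C = C₀·e^(−kt), t = ln(C₀/C)/k = ln(14/4.12)/0.93 = 1.223/0.93 = 1.315 d.
Distance = v·t = 0.80 m/s × 1.136e+05 s = 9.091e+04 m = 90.91 km.

90.9 km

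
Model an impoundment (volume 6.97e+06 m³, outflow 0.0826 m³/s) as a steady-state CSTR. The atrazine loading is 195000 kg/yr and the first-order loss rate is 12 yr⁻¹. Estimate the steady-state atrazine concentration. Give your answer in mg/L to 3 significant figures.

Outflow Q = 0.0826 m³/s × 3.156e+07 s/yr = 2.607e+06 m³/yr.
Steady-state CSTR mass balance: W = Q·C + k·V·C, so C = W/(Q + kV).
Q + kV = 2.607e+06 + 12·6.97e+06 = 8.625e+07 m³/yr.
C = 195000/8.625e+07 = 0.002261 kg/m³ = 2.261 mg/L.

2.26 mg/L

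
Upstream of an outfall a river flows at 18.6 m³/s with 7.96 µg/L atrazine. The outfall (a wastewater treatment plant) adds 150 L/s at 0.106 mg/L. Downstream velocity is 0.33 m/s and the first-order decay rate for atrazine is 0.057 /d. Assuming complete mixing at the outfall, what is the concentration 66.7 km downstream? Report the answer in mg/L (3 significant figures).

0.00765 mg/L

150 L/s = 0.15 m³/s.
7.96 µg/L = 0.00796 mg/L.
After complete mixing, C₀ = (0.15·0.106 + 18.6·0.00796) / 18.75 = 0.008744 mg/L.
Travel time t = 6.67e+04 m / 0.33 m/s = 2.021e+05 s = 2.339 d.
C = 0.008744·exp(−0.057·2.339) = 0.008744·0.8752 = 0.007653 mg/L.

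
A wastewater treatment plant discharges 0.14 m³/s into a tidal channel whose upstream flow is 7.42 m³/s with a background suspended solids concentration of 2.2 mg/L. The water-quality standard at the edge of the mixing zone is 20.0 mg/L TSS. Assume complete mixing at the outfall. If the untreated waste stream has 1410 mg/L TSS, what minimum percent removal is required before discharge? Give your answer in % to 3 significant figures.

Mass balance: 20·7.56 = 0.14·Cₑ + 7.42·2.2.
Cₑ = (151.2 − 16.32) / 0.14 = 963.4 mg/L.
Required removal = 1 − 963.4/1410 = 31.67 %.

31.7 %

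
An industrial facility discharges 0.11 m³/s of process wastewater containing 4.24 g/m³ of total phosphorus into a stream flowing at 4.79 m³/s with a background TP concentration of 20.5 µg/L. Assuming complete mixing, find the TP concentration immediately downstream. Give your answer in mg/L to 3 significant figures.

20.5 µg/L = 0.0205 mg/L.
Conservation of mass across the mixing zone: C = (0.11·4.24 + 4.79·0.0205) / (0.11 + 4.79) = 0.5646/4.9 = 0.1152 mg/L.

0.115 mg/L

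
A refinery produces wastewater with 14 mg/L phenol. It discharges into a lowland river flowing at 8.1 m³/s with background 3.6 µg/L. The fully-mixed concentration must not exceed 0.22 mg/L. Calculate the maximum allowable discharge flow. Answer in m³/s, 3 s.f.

3.6 µg/L = 0.0036 mg/L.
Mass balance at complete mixing: C_std·(Q_w + Q_r) = Q_w·C_e + Q_r·C_b.
Rearranging, Q_w = Q_r·(C_std − C_b)/(C_e − C_std) = 8.1·(0.22 − 0.0036) / (14 − 0.22) = 0.1272 m³/s.

0.127 m³/s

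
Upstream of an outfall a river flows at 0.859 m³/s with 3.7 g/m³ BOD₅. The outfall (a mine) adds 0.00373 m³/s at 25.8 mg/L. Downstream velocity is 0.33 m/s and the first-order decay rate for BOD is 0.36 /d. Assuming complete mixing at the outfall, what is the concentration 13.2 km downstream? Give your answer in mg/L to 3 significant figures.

After complete mixing, C₀ = (0.00373·25.8 + 0.859·3.7) / 0.8627 = 3.796 mg/L.
Travel time t = 1.32e+04 m / 0.33 m/s = 4e+04 s = 0.463 d.
C = 3.796·exp(−0.36·0.463) = 3.796·0.8465 = 3.213 mg/L.

3.21 mg/L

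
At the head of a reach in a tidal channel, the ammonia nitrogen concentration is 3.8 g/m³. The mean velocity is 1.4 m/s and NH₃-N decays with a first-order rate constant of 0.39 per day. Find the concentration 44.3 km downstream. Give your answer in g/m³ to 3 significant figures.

3.29 g/m³

Travel time t = 44.3 km / 1.4 m/s = 4.43e+04/1.4 = 3.164e+04 s = 0.3662 d.
First-order decay: C = 3.8·exp(−0.39·0.3662) = 3.8·0.8669 = 3.294 g/m³.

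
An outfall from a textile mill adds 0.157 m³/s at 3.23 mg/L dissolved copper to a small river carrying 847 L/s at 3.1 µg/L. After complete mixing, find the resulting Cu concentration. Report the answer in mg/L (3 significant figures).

847 L/s = 0.847 m³/s.
3.1 µg/L = 0.0031 mg/L.
Conservation of mass across the mixing zone: C = (0.157·3.23 + 0.847·0.0031) / (0.157 + 0.847) = 0.5097/1.004 = 0.5077 mg/L.

0.508 mg/L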